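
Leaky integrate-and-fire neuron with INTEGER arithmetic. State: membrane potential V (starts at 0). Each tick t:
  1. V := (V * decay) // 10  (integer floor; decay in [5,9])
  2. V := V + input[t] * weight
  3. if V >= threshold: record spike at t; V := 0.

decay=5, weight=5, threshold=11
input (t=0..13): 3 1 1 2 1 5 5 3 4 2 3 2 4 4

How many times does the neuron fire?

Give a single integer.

Answer: 9

Derivation:
t=0: input=3 -> V=0 FIRE
t=1: input=1 -> V=5
t=2: input=1 -> V=7
t=3: input=2 -> V=0 FIRE
t=4: input=1 -> V=5
t=5: input=5 -> V=0 FIRE
t=6: input=5 -> V=0 FIRE
t=7: input=3 -> V=0 FIRE
t=8: input=4 -> V=0 FIRE
t=9: input=2 -> V=10
t=10: input=3 -> V=0 FIRE
t=11: input=2 -> V=10
t=12: input=4 -> V=0 FIRE
t=13: input=4 -> V=0 FIRE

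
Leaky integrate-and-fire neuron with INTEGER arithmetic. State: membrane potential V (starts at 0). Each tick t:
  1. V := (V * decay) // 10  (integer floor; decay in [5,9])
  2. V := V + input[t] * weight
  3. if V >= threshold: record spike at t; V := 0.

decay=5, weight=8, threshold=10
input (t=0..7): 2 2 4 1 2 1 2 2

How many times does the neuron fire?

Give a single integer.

t=0: input=2 -> V=0 FIRE
t=1: input=2 -> V=0 FIRE
t=2: input=4 -> V=0 FIRE
t=3: input=1 -> V=8
t=4: input=2 -> V=0 FIRE
t=5: input=1 -> V=8
t=6: input=2 -> V=0 FIRE
t=7: input=2 -> V=0 FIRE

Answer: 6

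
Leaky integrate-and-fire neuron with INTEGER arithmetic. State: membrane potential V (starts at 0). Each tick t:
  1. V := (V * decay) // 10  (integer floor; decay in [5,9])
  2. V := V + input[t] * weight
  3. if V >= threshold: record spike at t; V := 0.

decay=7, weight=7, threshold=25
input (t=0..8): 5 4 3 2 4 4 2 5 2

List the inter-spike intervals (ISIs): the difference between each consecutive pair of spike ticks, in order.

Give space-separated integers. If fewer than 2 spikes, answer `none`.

t=0: input=5 -> V=0 FIRE
t=1: input=4 -> V=0 FIRE
t=2: input=3 -> V=21
t=3: input=2 -> V=0 FIRE
t=4: input=4 -> V=0 FIRE
t=5: input=4 -> V=0 FIRE
t=6: input=2 -> V=14
t=7: input=5 -> V=0 FIRE
t=8: input=2 -> V=14

Answer: 1 2 1 1 2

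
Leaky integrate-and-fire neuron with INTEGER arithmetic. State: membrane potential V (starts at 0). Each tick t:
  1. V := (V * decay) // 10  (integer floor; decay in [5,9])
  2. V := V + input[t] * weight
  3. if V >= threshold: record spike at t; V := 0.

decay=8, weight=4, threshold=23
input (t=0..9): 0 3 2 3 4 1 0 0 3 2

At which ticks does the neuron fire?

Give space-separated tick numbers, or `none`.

Answer: 3 9

Derivation:
t=0: input=0 -> V=0
t=1: input=3 -> V=12
t=2: input=2 -> V=17
t=3: input=3 -> V=0 FIRE
t=4: input=4 -> V=16
t=5: input=1 -> V=16
t=6: input=0 -> V=12
t=7: input=0 -> V=9
t=8: input=3 -> V=19
t=9: input=2 -> V=0 FIRE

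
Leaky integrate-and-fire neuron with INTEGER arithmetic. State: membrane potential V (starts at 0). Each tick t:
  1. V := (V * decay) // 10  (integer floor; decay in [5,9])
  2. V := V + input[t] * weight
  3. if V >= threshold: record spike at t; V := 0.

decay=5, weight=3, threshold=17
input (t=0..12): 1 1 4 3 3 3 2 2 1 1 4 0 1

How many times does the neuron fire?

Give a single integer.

t=0: input=1 -> V=3
t=1: input=1 -> V=4
t=2: input=4 -> V=14
t=3: input=3 -> V=16
t=4: input=3 -> V=0 FIRE
t=5: input=3 -> V=9
t=6: input=2 -> V=10
t=7: input=2 -> V=11
t=8: input=1 -> V=8
t=9: input=1 -> V=7
t=10: input=4 -> V=15
t=11: input=0 -> V=7
t=12: input=1 -> V=6

Answer: 1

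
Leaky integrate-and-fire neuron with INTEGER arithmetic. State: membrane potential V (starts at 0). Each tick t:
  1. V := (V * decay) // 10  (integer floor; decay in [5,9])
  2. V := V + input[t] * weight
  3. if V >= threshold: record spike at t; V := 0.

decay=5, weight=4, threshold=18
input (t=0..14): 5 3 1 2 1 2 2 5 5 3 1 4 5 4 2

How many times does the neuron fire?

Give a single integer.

t=0: input=5 -> V=0 FIRE
t=1: input=3 -> V=12
t=2: input=1 -> V=10
t=3: input=2 -> V=13
t=4: input=1 -> V=10
t=5: input=2 -> V=13
t=6: input=2 -> V=14
t=7: input=5 -> V=0 FIRE
t=8: input=5 -> V=0 FIRE
t=9: input=3 -> V=12
t=10: input=1 -> V=10
t=11: input=4 -> V=0 FIRE
t=12: input=5 -> V=0 FIRE
t=13: input=4 -> V=16
t=14: input=2 -> V=16

Answer: 5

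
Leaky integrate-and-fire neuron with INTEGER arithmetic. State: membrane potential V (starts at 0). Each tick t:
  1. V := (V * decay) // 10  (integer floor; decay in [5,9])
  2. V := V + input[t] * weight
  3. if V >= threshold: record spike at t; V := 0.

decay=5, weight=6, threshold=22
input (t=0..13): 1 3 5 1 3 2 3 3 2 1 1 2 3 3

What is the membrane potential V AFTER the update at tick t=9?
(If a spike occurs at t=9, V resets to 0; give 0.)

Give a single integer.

Answer: 12

Derivation:
t=0: input=1 -> V=6
t=1: input=3 -> V=21
t=2: input=5 -> V=0 FIRE
t=3: input=1 -> V=6
t=4: input=3 -> V=21
t=5: input=2 -> V=0 FIRE
t=6: input=3 -> V=18
t=7: input=3 -> V=0 FIRE
t=8: input=2 -> V=12
t=9: input=1 -> V=12
t=10: input=1 -> V=12
t=11: input=2 -> V=18
t=12: input=3 -> V=0 FIRE
t=13: input=3 -> V=18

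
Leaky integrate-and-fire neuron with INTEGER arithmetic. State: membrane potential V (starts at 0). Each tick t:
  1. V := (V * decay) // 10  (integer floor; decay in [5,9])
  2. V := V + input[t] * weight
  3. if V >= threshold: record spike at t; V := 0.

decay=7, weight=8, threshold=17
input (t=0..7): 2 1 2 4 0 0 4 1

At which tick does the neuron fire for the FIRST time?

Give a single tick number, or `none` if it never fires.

t=0: input=2 -> V=16
t=1: input=1 -> V=0 FIRE
t=2: input=2 -> V=16
t=3: input=4 -> V=0 FIRE
t=4: input=0 -> V=0
t=5: input=0 -> V=0
t=6: input=4 -> V=0 FIRE
t=7: input=1 -> V=8

Answer: 1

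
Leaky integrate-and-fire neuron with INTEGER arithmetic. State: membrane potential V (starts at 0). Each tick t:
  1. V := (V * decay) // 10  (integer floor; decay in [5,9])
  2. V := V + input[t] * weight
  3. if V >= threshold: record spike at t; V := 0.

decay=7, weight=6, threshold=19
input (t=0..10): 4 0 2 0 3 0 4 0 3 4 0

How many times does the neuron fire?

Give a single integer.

t=0: input=4 -> V=0 FIRE
t=1: input=0 -> V=0
t=2: input=2 -> V=12
t=3: input=0 -> V=8
t=4: input=3 -> V=0 FIRE
t=5: input=0 -> V=0
t=6: input=4 -> V=0 FIRE
t=7: input=0 -> V=0
t=8: input=3 -> V=18
t=9: input=4 -> V=0 FIRE
t=10: input=0 -> V=0

Answer: 4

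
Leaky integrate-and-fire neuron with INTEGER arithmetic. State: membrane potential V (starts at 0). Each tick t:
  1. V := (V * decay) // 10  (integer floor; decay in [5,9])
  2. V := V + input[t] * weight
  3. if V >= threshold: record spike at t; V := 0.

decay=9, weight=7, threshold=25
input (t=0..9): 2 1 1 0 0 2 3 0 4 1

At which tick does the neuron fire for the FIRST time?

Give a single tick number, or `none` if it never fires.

t=0: input=2 -> V=14
t=1: input=1 -> V=19
t=2: input=1 -> V=24
t=3: input=0 -> V=21
t=4: input=0 -> V=18
t=5: input=2 -> V=0 FIRE
t=6: input=3 -> V=21
t=7: input=0 -> V=18
t=8: input=4 -> V=0 FIRE
t=9: input=1 -> V=7

Answer: 5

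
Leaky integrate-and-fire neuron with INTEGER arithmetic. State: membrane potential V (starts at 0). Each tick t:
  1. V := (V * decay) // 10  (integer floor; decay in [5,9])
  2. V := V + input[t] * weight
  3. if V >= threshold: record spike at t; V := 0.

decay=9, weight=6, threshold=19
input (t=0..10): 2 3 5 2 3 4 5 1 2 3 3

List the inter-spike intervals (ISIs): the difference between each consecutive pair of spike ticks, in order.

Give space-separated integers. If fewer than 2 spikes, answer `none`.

Answer: 1 2 1 1 3

Derivation:
t=0: input=2 -> V=12
t=1: input=3 -> V=0 FIRE
t=2: input=5 -> V=0 FIRE
t=3: input=2 -> V=12
t=4: input=3 -> V=0 FIRE
t=5: input=4 -> V=0 FIRE
t=6: input=5 -> V=0 FIRE
t=7: input=1 -> V=6
t=8: input=2 -> V=17
t=9: input=3 -> V=0 FIRE
t=10: input=3 -> V=18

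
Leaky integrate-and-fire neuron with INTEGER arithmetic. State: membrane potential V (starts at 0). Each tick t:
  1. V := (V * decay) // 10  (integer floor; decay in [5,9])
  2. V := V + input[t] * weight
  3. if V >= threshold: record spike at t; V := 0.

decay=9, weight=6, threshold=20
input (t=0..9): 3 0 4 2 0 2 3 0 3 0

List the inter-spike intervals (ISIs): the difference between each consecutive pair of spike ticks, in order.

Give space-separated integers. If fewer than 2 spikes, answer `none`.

Answer: 3 3

Derivation:
t=0: input=3 -> V=18
t=1: input=0 -> V=16
t=2: input=4 -> V=0 FIRE
t=3: input=2 -> V=12
t=4: input=0 -> V=10
t=5: input=2 -> V=0 FIRE
t=6: input=3 -> V=18
t=7: input=0 -> V=16
t=8: input=3 -> V=0 FIRE
t=9: input=0 -> V=0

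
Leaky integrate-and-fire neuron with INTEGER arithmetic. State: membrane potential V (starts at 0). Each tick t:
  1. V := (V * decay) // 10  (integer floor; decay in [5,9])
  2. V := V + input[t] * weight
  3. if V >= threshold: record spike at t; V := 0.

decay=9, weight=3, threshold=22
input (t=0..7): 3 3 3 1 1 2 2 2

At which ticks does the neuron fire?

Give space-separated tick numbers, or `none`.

Answer: 2

Derivation:
t=0: input=3 -> V=9
t=1: input=3 -> V=17
t=2: input=3 -> V=0 FIRE
t=3: input=1 -> V=3
t=4: input=1 -> V=5
t=5: input=2 -> V=10
t=6: input=2 -> V=15
t=7: input=2 -> V=19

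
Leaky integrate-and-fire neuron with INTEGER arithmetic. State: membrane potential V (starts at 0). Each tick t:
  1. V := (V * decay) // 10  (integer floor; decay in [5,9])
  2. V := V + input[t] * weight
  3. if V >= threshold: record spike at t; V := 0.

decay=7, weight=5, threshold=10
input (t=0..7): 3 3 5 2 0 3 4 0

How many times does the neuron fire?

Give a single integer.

Answer: 6

Derivation:
t=0: input=3 -> V=0 FIRE
t=1: input=3 -> V=0 FIRE
t=2: input=5 -> V=0 FIRE
t=3: input=2 -> V=0 FIRE
t=4: input=0 -> V=0
t=5: input=3 -> V=0 FIRE
t=6: input=4 -> V=0 FIRE
t=7: input=0 -> V=0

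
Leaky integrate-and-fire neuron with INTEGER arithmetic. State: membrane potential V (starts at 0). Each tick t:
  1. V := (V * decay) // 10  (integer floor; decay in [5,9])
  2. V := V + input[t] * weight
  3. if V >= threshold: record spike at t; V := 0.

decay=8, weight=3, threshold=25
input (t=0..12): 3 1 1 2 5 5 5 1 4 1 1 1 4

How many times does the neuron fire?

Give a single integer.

Answer: 2

Derivation:
t=0: input=3 -> V=9
t=1: input=1 -> V=10
t=2: input=1 -> V=11
t=3: input=2 -> V=14
t=4: input=5 -> V=0 FIRE
t=5: input=5 -> V=15
t=6: input=5 -> V=0 FIRE
t=7: input=1 -> V=3
t=8: input=4 -> V=14
t=9: input=1 -> V=14
t=10: input=1 -> V=14
t=11: input=1 -> V=14
t=12: input=4 -> V=23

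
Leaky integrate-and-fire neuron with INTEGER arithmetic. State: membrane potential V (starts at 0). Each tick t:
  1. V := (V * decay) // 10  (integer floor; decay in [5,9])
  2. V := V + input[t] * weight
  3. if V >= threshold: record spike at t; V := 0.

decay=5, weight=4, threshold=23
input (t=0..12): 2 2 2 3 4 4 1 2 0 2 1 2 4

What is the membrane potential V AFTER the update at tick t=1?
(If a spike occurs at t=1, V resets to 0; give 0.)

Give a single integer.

t=0: input=2 -> V=8
t=1: input=2 -> V=12
t=2: input=2 -> V=14
t=3: input=3 -> V=19
t=4: input=4 -> V=0 FIRE
t=5: input=4 -> V=16
t=6: input=1 -> V=12
t=7: input=2 -> V=14
t=8: input=0 -> V=7
t=9: input=2 -> V=11
t=10: input=1 -> V=9
t=11: input=2 -> V=12
t=12: input=4 -> V=22

Answer: 12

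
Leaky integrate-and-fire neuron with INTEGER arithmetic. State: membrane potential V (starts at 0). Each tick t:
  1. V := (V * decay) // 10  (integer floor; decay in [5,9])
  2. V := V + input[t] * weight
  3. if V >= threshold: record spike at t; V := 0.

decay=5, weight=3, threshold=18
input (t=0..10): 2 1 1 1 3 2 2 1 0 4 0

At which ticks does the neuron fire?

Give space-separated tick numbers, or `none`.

t=0: input=2 -> V=6
t=1: input=1 -> V=6
t=2: input=1 -> V=6
t=3: input=1 -> V=6
t=4: input=3 -> V=12
t=5: input=2 -> V=12
t=6: input=2 -> V=12
t=7: input=1 -> V=9
t=8: input=0 -> V=4
t=9: input=4 -> V=14
t=10: input=0 -> V=7

Answer: none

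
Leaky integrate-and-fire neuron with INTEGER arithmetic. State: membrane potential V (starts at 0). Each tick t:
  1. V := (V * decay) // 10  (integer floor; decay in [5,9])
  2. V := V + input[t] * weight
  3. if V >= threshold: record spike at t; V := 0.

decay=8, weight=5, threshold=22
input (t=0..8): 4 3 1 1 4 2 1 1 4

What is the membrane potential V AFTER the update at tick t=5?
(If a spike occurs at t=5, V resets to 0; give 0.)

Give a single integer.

t=0: input=4 -> V=20
t=1: input=3 -> V=0 FIRE
t=2: input=1 -> V=5
t=3: input=1 -> V=9
t=4: input=4 -> V=0 FIRE
t=5: input=2 -> V=10
t=6: input=1 -> V=13
t=7: input=1 -> V=15
t=8: input=4 -> V=0 FIRE

Answer: 10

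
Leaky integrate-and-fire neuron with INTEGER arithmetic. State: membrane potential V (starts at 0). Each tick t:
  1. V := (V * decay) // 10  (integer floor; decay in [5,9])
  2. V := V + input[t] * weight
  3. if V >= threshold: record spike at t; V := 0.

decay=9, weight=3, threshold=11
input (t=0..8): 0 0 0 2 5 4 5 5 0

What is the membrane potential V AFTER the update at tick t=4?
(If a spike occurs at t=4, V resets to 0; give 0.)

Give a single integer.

Answer: 0

Derivation:
t=0: input=0 -> V=0
t=1: input=0 -> V=0
t=2: input=0 -> V=0
t=3: input=2 -> V=6
t=4: input=5 -> V=0 FIRE
t=5: input=4 -> V=0 FIRE
t=6: input=5 -> V=0 FIRE
t=7: input=5 -> V=0 FIRE
t=8: input=0 -> V=0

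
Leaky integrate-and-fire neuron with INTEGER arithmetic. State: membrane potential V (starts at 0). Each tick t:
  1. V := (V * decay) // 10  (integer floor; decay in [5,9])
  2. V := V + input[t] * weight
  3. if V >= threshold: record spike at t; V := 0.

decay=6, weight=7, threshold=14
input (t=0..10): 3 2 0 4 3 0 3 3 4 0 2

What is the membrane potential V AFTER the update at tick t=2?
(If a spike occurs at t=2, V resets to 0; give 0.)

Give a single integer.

Answer: 0

Derivation:
t=0: input=3 -> V=0 FIRE
t=1: input=2 -> V=0 FIRE
t=2: input=0 -> V=0
t=3: input=4 -> V=0 FIRE
t=4: input=3 -> V=0 FIRE
t=5: input=0 -> V=0
t=6: input=3 -> V=0 FIRE
t=7: input=3 -> V=0 FIRE
t=8: input=4 -> V=0 FIRE
t=9: input=0 -> V=0
t=10: input=2 -> V=0 FIRE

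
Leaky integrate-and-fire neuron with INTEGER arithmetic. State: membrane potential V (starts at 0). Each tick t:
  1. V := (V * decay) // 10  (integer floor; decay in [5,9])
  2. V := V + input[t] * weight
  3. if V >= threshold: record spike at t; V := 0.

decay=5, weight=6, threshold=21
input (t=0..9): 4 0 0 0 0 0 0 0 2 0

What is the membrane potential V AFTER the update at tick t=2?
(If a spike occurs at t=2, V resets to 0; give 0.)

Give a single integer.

Answer: 0

Derivation:
t=0: input=4 -> V=0 FIRE
t=1: input=0 -> V=0
t=2: input=0 -> V=0
t=3: input=0 -> V=0
t=4: input=0 -> V=0
t=5: input=0 -> V=0
t=6: input=0 -> V=0
t=7: input=0 -> V=0
t=8: input=2 -> V=12
t=9: input=0 -> V=6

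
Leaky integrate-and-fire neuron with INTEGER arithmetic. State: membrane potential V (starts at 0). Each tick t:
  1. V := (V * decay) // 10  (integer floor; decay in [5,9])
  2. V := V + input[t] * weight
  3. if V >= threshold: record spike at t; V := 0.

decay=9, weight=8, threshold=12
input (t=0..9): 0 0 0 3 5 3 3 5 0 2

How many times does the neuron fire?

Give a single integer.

t=0: input=0 -> V=0
t=1: input=0 -> V=0
t=2: input=0 -> V=0
t=3: input=3 -> V=0 FIRE
t=4: input=5 -> V=0 FIRE
t=5: input=3 -> V=0 FIRE
t=6: input=3 -> V=0 FIRE
t=7: input=5 -> V=0 FIRE
t=8: input=0 -> V=0
t=9: input=2 -> V=0 FIRE

Answer: 6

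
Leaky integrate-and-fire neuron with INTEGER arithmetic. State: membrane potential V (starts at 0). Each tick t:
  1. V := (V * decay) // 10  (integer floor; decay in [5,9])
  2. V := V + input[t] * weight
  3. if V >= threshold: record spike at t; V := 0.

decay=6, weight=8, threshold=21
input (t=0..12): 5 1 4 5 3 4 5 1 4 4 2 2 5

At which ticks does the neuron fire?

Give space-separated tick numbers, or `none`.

Answer: 0 2 3 4 5 6 8 9 11 12

Derivation:
t=0: input=5 -> V=0 FIRE
t=1: input=1 -> V=8
t=2: input=4 -> V=0 FIRE
t=3: input=5 -> V=0 FIRE
t=4: input=3 -> V=0 FIRE
t=5: input=4 -> V=0 FIRE
t=6: input=5 -> V=0 FIRE
t=7: input=1 -> V=8
t=8: input=4 -> V=0 FIRE
t=9: input=4 -> V=0 FIRE
t=10: input=2 -> V=16
t=11: input=2 -> V=0 FIRE
t=12: input=5 -> V=0 FIRE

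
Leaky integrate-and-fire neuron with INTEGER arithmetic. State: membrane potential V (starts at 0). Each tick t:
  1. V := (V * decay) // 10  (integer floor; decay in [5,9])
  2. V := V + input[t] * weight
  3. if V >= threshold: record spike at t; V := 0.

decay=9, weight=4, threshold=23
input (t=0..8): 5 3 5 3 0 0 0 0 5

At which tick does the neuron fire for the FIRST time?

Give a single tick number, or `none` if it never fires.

t=0: input=5 -> V=20
t=1: input=3 -> V=0 FIRE
t=2: input=5 -> V=20
t=3: input=3 -> V=0 FIRE
t=4: input=0 -> V=0
t=5: input=0 -> V=0
t=6: input=0 -> V=0
t=7: input=0 -> V=0
t=8: input=5 -> V=20

Answer: 1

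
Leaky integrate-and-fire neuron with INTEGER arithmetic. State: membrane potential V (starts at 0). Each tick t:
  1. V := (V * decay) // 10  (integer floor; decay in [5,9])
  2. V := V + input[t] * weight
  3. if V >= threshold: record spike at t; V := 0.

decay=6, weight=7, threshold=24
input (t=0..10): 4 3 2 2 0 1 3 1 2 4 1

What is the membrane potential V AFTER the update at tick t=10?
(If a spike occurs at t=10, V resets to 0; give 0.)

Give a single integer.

t=0: input=4 -> V=0 FIRE
t=1: input=3 -> V=21
t=2: input=2 -> V=0 FIRE
t=3: input=2 -> V=14
t=4: input=0 -> V=8
t=5: input=1 -> V=11
t=6: input=3 -> V=0 FIRE
t=7: input=1 -> V=7
t=8: input=2 -> V=18
t=9: input=4 -> V=0 FIRE
t=10: input=1 -> V=7

Answer: 7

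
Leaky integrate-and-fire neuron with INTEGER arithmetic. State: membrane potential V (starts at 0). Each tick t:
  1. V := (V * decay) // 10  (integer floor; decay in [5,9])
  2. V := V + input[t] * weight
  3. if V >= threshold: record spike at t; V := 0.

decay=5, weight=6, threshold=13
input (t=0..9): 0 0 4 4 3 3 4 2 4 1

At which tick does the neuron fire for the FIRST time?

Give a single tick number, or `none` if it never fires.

Answer: 2

Derivation:
t=0: input=0 -> V=0
t=1: input=0 -> V=0
t=2: input=4 -> V=0 FIRE
t=3: input=4 -> V=0 FIRE
t=4: input=3 -> V=0 FIRE
t=5: input=3 -> V=0 FIRE
t=6: input=4 -> V=0 FIRE
t=7: input=2 -> V=12
t=8: input=4 -> V=0 FIRE
t=9: input=1 -> V=6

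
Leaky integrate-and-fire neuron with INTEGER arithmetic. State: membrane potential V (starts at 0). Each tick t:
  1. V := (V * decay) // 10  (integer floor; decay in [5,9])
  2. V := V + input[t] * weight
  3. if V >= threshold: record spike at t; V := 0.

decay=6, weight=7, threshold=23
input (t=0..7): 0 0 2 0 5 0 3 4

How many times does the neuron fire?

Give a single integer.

Answer: 2

Derivation:
t=0: input=0 -> V=0
t=1: input=0 -> V=0
t=2: input=2 -> V=14
t=3: input=0 -> V=8
t=4: input=5 -> V=0 FIRE
t=5: input=0 -> V=0
t=6: input=3 -> V=21
t=7: input=4 -> V=0 FIRE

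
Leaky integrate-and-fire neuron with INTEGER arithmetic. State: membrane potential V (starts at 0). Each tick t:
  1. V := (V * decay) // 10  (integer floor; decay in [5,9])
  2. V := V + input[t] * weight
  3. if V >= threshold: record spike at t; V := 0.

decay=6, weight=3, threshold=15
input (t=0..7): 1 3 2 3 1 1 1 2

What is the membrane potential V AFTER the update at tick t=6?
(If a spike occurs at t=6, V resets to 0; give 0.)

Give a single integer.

Answer: 5

Derivation:
t=0: input=1 -> V=3
t=1: input=3 -> V=10
t=2: input=2 -> V=12
t=3: input=3 -> V=0 FIRE
t=4: input=1 -> V=3
t=5: input=1 -> V=4
t=6: input=1 -> V=5
t=7: input=2 -> V=9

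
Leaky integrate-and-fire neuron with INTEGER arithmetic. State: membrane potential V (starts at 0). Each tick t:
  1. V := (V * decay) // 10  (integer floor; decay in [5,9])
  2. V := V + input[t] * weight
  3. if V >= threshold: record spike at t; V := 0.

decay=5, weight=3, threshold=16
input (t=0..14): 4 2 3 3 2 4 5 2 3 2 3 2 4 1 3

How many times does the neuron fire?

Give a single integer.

t=0: input=4 -> V=12
t=1: input=2 -> V=12
t=2: input=3 -> V=15
t=3: input=3 -> V=0 FIRE
t=4: input=2 -> V=6
t=5: input=4 -> V=15
t=6: input=5 -> V=0 FIRE
t=7: input=2 -> V=6
t=8: input=3 -> V=12
t=9: input=2 -> V=12
t=10: input=3 -> V=15
t=11: input=2 -> V=13
t=12: input=4 -> V=0 FIRE
t=13: input=1 -> V=3
t=14: input=3 -> V=10

Answer: 3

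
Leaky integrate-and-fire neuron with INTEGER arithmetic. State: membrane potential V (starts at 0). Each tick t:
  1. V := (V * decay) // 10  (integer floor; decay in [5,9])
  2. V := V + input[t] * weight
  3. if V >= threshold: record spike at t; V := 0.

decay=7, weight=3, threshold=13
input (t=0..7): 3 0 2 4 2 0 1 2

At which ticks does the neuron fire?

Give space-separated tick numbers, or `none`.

Answer: 3

Derivation:
t=0: input=3 -> V=9
t=1: input=0 -> V=6
t=2: input=2 -> V=10
t=3: input=4 -> V=0 FIRE
t=4: input=2 -> V=6
t=5: input=0 -> V=4
t=6: input=1 -> V=5
t=7: input=2 -> V=9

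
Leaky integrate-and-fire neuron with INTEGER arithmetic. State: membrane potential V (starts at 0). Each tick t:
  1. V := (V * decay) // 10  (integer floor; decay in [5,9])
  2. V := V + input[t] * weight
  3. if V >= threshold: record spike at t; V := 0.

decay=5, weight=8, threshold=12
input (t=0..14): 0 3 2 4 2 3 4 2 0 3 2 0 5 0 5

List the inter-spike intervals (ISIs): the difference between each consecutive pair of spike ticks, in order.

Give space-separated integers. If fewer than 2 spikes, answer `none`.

t=0: input=0 -> V=0
t=1: input=3 -> V=0 FIRE
t=2: input=2 -> V=0 FIRE
t=3: input=4 -> V=0 FIRE
t=4: input=2 -> V=0 FIRE
t=5: input=3 -> V=0 FIRE
t=6: input=4 -> V=0 FIRE
t=7: input=2 -> V=0 FIRE
t=8: input=0 -> V=0
t=9: input=3 -> V=0 FIRE
t=10: input=2 -> V=0 FIRE
t=11: input=0 -> V=0
t=12: input=5 -> V=0 FIRE
t=13: input=0 -> V=0
t=14: input=5 -> V=0 FIRE

Answer: 1 1 1 1 1 1 2 1 2 2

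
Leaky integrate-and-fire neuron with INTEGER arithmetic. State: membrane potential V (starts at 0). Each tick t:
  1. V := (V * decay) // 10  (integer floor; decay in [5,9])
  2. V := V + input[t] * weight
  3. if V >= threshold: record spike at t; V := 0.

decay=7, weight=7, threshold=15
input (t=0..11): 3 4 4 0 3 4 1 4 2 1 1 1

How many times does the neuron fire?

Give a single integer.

t=0: input=3 -> V=0 FIRE
t=1: input=4 -> V=0 FIRE
t=2: input=4 -> V=0 FIRE
t=3: input=0 -> V=0
t=4: input=3 -> V=0 FIRE
t=5: input=4 -> V=0 FIRE
t=6: input=1 -> V=7
t=7: input=4 -> V=0 FIRE
t=8: input=2 -> V=14
t=9: input=1 -> V=0 FIRE
t=10: input=1 -> V=7
t=11: input=1 -> V=11

Answer: 7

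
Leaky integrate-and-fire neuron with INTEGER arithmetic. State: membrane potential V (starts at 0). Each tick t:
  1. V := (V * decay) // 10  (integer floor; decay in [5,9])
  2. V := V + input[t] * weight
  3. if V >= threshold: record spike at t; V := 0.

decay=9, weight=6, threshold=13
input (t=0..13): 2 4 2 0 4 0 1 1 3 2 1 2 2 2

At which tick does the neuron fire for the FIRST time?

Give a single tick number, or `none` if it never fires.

Answer: 1

Derivation:
t=0: input=2 -> V=12
t=1: input=4 -> V=0 FIRE
t=2: input=2 -> V=12
t=3: input=0 -> V=10
t=4: input=4 -> V=0 FIRE
t=5: input=0 -> V=0
t=6: input=1 -> V=6
t=7: input=1 -> V=11
t=8: input=3 -> V=0 FIRE
t=9: input=2 -> V=12
t=10: input=1 -> V=0 FIRE
t=11: input=2 -> V=12
t=12: input=2 -> V=0 FIRE
t=13: input=2 -> V=12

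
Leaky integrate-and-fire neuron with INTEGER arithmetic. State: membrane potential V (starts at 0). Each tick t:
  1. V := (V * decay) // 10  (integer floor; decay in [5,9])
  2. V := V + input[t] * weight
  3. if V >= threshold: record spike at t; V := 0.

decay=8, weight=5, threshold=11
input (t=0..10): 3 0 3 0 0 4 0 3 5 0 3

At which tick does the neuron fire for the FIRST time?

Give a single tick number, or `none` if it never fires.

t=0: input=3 -> V=0 FIRE
t=1: input=0 -> V=0
t=2: input=3 -> V=0 FIRE
t=3: input=0 -> V=0
t=4: input=0 -> V=0
t=5: input=4 -> V=0 FIRE
t=6: input=0 -> V=0
t=7: input=3 -> V=0 FIRE
t=8: input=5 -> V=0 FIRE
t=9: input=0 -> V=0
t=10: input=3 -> V=0 FIRE

Answer: 0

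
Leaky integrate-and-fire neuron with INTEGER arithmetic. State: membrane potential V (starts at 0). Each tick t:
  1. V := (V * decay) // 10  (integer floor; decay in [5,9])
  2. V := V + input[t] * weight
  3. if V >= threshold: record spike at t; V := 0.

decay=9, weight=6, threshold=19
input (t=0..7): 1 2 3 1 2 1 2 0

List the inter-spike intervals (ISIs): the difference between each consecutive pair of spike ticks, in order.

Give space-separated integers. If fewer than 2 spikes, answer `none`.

Answer: 3

Derivation:
t=0: input=1 -> V=6
t=1: input=2 -> V=17
t=2: input=3 -> V=0 FIRE
t=3: input=1 -> V=6
t=4: input=2 -> V=17
t=5: input=1 -> V=0 FIRE
t=6: input=2 -> V=12
t=7: input=0 -> V=10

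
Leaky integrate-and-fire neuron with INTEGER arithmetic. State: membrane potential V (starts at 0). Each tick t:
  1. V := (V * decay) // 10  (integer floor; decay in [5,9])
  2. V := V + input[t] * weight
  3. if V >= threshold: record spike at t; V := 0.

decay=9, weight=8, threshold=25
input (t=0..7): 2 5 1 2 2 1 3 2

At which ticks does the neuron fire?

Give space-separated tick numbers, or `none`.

Answer: 1 4 6

Derivation:
t=0: input=2 -> V=16
t=1: input=5 -> V=0 FIRE
t=2: input=1 -> V=8
t=3: input=2 -> V=23
t=4: input=2 -> V=0 FIRE
t=5: input=1 -> V=8
t=6: input=3 -> V=0 FIRE
t=7: input=2 -> V=16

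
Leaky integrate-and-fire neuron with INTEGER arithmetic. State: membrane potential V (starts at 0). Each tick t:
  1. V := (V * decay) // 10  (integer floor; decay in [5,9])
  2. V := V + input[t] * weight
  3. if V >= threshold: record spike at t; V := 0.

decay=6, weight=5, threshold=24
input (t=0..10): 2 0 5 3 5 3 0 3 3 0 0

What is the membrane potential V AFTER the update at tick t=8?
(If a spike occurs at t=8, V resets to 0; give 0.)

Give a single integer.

t=0: input=2 -> V=10
t=1: input=0 -> V=6
t=2: input=5 -> V=0 FIRE
t=3: input=3 -> V=15
t=4: input=5 -> V=0 FIRE
t=5: input=3 -> V=15
t=6: input=0 -> V=9
t=7: input=3 -> V=20
t=8: input=3 -> V=0 FIRE
t=9: input=0 -> V=0
t=10: input=0 -> V=0

Answer: 0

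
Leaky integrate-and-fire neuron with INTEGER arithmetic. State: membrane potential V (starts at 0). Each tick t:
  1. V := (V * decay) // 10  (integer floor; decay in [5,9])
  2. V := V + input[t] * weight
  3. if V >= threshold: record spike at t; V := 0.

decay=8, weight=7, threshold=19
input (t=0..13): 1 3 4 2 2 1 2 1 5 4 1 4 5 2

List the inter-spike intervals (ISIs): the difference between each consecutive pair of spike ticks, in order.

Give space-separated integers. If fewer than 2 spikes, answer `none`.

t=0: input=1 -> V=7
t=1: input=3 -> V=0 FIRE
t=2: input=4 -> V=0 FIRE
t=3: input=2 -> V=14
t=4: input=2 -> V=0 FIRE
t=5: input=1 -> V=7
t=6: input=2 -> V=0 FIRE
t=7: input=1 -> V=7
t=8: input=5 -> V=0 FIRE
t=9: input=4 -> V=0 FIRE
t=10: input=1 -> V=7
t=11: input=4 -> V=0 FIRE
t=12: input=5 -> V=0 FIRE
t=13: input=2 -> V=14

Answer: 1 2 2 2 1 2 1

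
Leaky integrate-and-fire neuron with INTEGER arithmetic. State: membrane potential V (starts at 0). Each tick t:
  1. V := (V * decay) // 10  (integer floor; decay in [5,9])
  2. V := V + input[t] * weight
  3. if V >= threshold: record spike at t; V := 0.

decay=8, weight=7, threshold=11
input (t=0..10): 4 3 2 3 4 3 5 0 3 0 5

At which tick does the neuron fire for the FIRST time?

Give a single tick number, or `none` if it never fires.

t=0: input=4 -> V=0 FIRE
t=1: input=3 -> V=0 FIRE
t=2: input=2 -> V=0 FIRE
t=3: input=3 -> V=0 FIRE
t=4: input=4 -> V=0 FIRE
t=5: input=3 -> V=0 FIRE
t=6: input=5 -> V=0 FIRE
t=7: input=0 -> V=0
t=8: input=3 -> V=0 FIRE
t=9: input=0 -> V=0
t=10: input=5 -> V=0 FIRE

Answer: 0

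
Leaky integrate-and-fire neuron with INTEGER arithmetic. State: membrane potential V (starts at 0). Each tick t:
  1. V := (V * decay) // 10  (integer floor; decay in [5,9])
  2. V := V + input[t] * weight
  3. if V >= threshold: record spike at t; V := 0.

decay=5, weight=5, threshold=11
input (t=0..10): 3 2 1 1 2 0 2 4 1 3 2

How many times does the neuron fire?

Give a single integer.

t=0: input=3 -> V=0 FIRE
t=1: input=2 -> V=10
t=2: input=1 -> V=10
t=3: input=1 -> V=10
t=4: input=2 -> V=0 FIRE
t=5: input=0 -> V=0
t=6: input=2 -> V=10
t=7: input=4 -> V=0 FIRE
t=8: input=1 -> V=5
t=9: input=3 -> V=0 FIRE
t=10: input=2 -> V=10

Answer: 4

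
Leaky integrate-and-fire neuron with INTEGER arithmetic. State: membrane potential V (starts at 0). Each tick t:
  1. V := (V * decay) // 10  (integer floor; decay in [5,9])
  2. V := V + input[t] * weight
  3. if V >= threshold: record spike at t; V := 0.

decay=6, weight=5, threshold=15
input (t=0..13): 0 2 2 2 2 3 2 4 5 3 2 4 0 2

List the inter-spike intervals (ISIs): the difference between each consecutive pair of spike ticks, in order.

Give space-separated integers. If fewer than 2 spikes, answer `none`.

Answer: 2 1 2 1 1 2

Derivation:
t=0: input=0 -> V=0
t=1: input=2 -> V=10
t=2: input=2 -> V=0 FIRE
t=3: input=2 -> V=10
t=4: input=2 -> V=0 FIRE
t=5: input=3 -> V=0 FIRE
t=6: input=2 -> V=10
t=7: input=4 -> V=0 FIRE
t=8: input=5 -> V=0 FIRE
t=9: input=3 -> V=0 FIRE
t=10: input=2 -> V=10
t=11: input=4 -> V=0 FIRE
t=12: input=0 -> V=0
t=13: input=2 -> V=10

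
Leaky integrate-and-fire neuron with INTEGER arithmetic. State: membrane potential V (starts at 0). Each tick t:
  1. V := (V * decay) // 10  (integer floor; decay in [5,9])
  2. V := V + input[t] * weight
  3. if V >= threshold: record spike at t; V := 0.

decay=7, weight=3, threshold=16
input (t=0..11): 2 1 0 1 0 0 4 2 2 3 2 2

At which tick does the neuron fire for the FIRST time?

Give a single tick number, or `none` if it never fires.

t=0: input=2 -> V=6
t=1: input=1 -> V=7
t=2: input=0 -> V=4
t=3: input=1 -> V=5
t=4: input=0 -> V=3
t=5: input=0 -> V=2
t=6: input=4 -> V=13
t=7: input=2 -> V=15
t=8: input=2 -> V=0 FIRE
t=9: input=3 -> V=9
t=10: input=2 -> V=12
t=11: input=2 -> V=14

Answer: 8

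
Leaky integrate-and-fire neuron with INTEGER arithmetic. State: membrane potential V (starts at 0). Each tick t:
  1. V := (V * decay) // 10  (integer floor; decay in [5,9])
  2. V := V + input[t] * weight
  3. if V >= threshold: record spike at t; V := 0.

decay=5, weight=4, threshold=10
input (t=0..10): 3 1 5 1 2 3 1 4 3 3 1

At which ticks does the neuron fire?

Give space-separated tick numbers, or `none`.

t=0: input=3 -> V=0 FIRE
t=1: input=1 -> V=4
t=2: input=5 -> V=0 FIRE
t=3: input=1 -> V=4
t=4: input=2 -> V=0 FIRE
t=5: input=3 -> V=0 FIRE
t=6: input=1 -> V=4
t=7: input=4 -> V=0 FIRE
t=8: input=3 -> V=0 FIRE
t=9: input=3 -> V=0 FIRE
t=10: input=1 -> V=4

Answer: 0 2 4 5 7 8 9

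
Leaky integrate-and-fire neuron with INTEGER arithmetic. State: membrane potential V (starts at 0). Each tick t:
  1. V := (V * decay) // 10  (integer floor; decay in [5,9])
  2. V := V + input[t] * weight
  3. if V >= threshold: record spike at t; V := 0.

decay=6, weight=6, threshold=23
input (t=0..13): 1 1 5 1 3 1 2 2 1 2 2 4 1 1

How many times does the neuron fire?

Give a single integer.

Answer: 3

Derivation:
t=0: input=1 -> V=6
t=1: input=1 -> V=9
t=2: input=5 -> V=0 FIRE
t=3: input=1 -> V=6
t=4: input=3 -> V=21
t=5: input=1 -> V=18
t=6: input=2 -> V=22
t=7: input=2 -> V=0 FIRE
t=8: input=1 -> V=6
t=9: input=2 -> V=15
t=10: input=2 -> V=21
t=11: input=4 -> V=0 FIRE
t=12: input=1 -> V=6
t=13: input=1 -> V=9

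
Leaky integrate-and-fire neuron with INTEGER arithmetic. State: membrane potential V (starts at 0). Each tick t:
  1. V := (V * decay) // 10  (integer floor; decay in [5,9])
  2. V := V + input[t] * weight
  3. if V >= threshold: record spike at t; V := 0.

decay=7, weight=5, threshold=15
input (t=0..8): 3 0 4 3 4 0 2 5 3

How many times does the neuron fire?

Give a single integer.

Answer: 6

Derivation:
t=0: input=3 -> V=0 FIRE
t=1: input=0 -> V=0
t=2: input=4 -> V=0 FIRE
t=3: input=3 -> V=0 FIRE
t=4: input=4 -> V=0 FIRE
t=5: input=0 -> V=0
t=6: input=2 -> V=10
t=7: input=5 -> V=0 FIRE
t=8: input=3 -> V=0 FIRE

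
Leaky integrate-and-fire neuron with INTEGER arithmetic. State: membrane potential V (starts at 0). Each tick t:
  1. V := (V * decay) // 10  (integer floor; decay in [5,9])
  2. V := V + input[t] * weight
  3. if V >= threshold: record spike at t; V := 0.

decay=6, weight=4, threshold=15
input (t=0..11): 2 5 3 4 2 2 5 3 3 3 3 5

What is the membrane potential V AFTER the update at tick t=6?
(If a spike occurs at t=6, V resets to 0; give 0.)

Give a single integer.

Answer: 0

Derivation:
t=0: input=2 -> V=8
t=1: input=5 -> V=0 FIRE
t=2: input=3 -> V=12
t=3: input=4 -> V=0 FIRE
t=4: input=2 -> V=8
t=5: input=2 -> V=12
t=6: input=5 -> V=0 FIRE
t=7: input=3 -> V=12
t=8: input=3 -> V=0 FIRE
t=9: input=3 -> V=12
t=10: input=3 -> V=0 FIRE
t=11: input=5 -> V=0 FIRE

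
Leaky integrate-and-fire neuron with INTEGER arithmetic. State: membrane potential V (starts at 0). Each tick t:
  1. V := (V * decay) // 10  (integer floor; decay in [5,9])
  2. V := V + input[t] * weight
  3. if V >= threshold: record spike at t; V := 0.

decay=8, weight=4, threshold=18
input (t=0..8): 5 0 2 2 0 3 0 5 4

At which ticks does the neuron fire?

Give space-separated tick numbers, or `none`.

Answer: 0 5 7

Derivation:
t=0: input=5 -> V=0 FIRE
t=1: input=0 -> V=0
t=2: input=2 -> V=8
t=3: input=2 -> V=14
t=4: input=0 -> V=11
t=5: input=3 -> V=0 FIRE
t=6: input=0 -> V=0
t=7: input=5 -> V=0 FIRE
t=8: input=4 -> V=16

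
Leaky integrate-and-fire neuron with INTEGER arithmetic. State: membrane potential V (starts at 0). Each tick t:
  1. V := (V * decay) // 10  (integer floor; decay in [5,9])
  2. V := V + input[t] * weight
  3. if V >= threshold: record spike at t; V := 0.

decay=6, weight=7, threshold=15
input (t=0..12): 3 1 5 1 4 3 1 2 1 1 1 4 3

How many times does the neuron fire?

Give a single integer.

Answer: 7

Derivation:
t=0: input=3 -> V=0 FIRE
t=1: input=1 -> V=7
t=2: input=5 -> V=0 FIRE
t=3: input=1 -> V=7
t=4: input=4 -> V=0 FIRE
t=5: input=3 -> V=0 FIRE
t=6: input=1 -> V=7
t=7: input=2 -> V=0 FIRE
t=8: input=1 -> V=7
t=9: input=1 -> V=11
t=10: input=1 -> V=13
t=11: input=4 -> V=0 FIRE
t=12: input=3 -> V=0 FIRE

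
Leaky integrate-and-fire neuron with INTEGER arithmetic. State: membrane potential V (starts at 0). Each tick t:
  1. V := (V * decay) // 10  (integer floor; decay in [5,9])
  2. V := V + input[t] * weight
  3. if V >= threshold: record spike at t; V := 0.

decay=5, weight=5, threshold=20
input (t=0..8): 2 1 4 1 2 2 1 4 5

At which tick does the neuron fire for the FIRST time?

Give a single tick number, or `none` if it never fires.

t=0: input=2 -> V=10
t=1: input=1 -> V=10
t=2: input=4 -> V=0 FIRE
t=3: input=1 -> V=5
t=4: input=2 -> V=12
t=5: input=2 -> V=16
t=6: input=1 -> V=13
t=7: input=4 -> V=0 FIRE
t=8: input=5 -> V=0 FIRE

Answer: 2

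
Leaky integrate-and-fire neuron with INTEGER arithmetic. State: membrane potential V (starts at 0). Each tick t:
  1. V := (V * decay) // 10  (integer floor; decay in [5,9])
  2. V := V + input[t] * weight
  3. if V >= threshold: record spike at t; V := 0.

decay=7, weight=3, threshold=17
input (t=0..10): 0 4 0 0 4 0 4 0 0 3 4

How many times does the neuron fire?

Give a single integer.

t=0: input=0 -> V=0
t=1: input=4 -> V=12
t=2: input=0 -> V=8
t=3: input=0 -> V=5
t=4: input=4 -> V=15
t=5: input=0 -> V=10
t=6: input=4 -> V=0 FIRE
t=7: input=0 -> V=0
t=8: input=0 -> V=0
t=9: input=3 -> V=9
t=10: input=4 -> V=0 FIRE

Answer: 2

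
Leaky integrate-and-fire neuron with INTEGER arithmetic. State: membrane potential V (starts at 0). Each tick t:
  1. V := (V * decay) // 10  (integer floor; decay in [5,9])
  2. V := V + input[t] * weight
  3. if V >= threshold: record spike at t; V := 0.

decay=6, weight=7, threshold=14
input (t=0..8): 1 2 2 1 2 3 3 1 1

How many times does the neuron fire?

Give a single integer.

Answer: 5

Derivation:
t=0: input=1 -> V=7
t=1: input=2 -> V=0 FIRE
t=2: input=2 -> V=0 FIRE
t=3: input=1 -> V=7
t=4: input=2 -> V=0 FIRE
t=5: input=3 -> V=0 FIRE
t=6: input=3 -> V=0 FIRE
t=7: input=1 -> V=7
t=8: input=1 -> V=11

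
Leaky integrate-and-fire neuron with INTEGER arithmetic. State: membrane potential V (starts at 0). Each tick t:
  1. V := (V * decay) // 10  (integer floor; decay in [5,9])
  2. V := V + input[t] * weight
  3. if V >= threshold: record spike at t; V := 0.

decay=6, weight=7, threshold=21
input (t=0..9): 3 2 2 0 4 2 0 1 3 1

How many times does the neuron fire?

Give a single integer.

t=0: input=3 -> V=0 FIRE
t=1: input=2 -> V=14
t=2: input=2 -> V=0 FIRE
t=3: input=0 -> V=0
t=4: input=4 -> V=0 FIRE
t=5: input=2 -> V=14
t=6: input=0 -> V=8
t=7: input=1 -> V=11
t=8: input=3 -> V=0 FIRE
t=9: input=1 -> V=7

Answer: 4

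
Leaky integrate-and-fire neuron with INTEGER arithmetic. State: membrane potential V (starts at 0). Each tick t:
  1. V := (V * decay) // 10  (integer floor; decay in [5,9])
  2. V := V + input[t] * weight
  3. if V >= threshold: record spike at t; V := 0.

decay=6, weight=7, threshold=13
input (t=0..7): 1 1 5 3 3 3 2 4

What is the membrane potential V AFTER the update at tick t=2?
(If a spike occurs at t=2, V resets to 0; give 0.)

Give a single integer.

t=0: input=1 -> V=7
t=1: input=1 -> V=11
t=2: input=5 -> V=0 FIRE
t=3: input=3 -> V=0 FIRE
t=4: input=3 -> V=0 FIRE
t=5: input=3 -> V=0 FIRE
t=6: input=2 -> V=0 FIRE
t=7: input=4 -> V=0 FIRE

Answer: 0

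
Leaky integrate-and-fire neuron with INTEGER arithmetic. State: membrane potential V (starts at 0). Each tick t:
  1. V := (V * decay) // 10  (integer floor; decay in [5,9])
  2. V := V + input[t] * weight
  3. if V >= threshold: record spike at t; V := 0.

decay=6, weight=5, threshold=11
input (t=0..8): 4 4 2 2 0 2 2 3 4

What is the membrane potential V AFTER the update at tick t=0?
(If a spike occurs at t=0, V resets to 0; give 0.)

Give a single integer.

t=0: input=4 -> V=0 FIRE
t=1: input=4 -> V=0 FIRE
t=2: input=2 -> V=10
t=3: input=2 -> V=0 FIRE
t=4: input=0 -> V=0
t=5: input=2 -> V=10
t=6: input=2 -> V=0 FIRE
t=7: input=3 -> V=0 FIRE
t=8: input=4 -> V=0 FIRE

Answer: 0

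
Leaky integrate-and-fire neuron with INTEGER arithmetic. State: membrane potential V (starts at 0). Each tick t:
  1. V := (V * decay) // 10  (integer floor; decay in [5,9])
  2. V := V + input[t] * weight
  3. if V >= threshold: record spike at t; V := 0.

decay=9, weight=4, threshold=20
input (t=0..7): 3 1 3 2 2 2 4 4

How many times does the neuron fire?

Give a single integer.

Answer: 3

Derivation:
t=0: input=3 -> V=12
t=1: input=1 -> V=14
t=2: input=3 -> V=0 FIRE
t=3: input=2 -> V=8
t=4: input=2 -> V=15
t=5: input=2 -> V=0 FIRE
t=6: input=4 -> V=16
t=7: input=4 -> V=0 FIRE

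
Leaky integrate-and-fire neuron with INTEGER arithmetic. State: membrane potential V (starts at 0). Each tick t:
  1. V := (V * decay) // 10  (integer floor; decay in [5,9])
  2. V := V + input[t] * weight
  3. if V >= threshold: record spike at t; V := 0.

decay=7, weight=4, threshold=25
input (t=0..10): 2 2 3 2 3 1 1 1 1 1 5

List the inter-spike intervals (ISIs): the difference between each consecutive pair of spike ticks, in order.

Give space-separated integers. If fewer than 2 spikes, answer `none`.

t=0: input=2 -> V=8
t=1: input=2 -> V=13
t=2: input=3 -> V=21
t=3: input=2 -> V=22
t=4: input=3 -> V=0 FIRE
t=5: input=1 -> V=4
t=6: input=1 -> V=6
t=7: input=1 -> V=8
t=8: input=1 -> V=9
t=9: input=1 -> V=10
t=10: input=5 -> V=0 FIRE

Answer: 6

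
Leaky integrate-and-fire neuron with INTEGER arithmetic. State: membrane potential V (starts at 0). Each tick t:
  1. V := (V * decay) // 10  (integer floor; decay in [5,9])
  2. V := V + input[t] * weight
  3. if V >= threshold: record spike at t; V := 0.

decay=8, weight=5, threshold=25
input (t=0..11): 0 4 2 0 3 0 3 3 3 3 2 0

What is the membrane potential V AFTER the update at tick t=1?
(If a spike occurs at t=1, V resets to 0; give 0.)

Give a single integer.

t=0: input=0 -> V=0
t=1: input=4 -> V=20
t=2: input=2 -> V=0 FIRE
t=3: input=0 -> V=0
t=4: input=3 -> V=15
t=5: input=0 -> V=12
t=6: input=3 -> V=24
t=7: input=3 -> V=0 FIRE
t=8: input=3 -> V=15
t=9: input=3 -> V=0 FIRE
t=10: input=2 -> V=10
t=11: input=0 -> V=8

Answer: 20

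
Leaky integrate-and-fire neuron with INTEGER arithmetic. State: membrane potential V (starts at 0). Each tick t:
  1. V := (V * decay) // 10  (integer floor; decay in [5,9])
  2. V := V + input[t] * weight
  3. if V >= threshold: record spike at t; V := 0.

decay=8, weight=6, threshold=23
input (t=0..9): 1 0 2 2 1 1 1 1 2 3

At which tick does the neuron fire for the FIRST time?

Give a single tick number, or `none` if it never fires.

Answer: 3

Derivation:
t=0: input=1 -> V=6
t=1: input=0 -> V=4
t=2: input=2 -> V=15
t=3: input=2 -> V=0 FIRE
t=4: input=1 -> V=6
t=5: input=1 -> V=10
t=6: input=1 -> V=14
t=7: input=1 -> V=17
t=8: input=2 -> V=0 FIRE
t=9: input=3 -> V=18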